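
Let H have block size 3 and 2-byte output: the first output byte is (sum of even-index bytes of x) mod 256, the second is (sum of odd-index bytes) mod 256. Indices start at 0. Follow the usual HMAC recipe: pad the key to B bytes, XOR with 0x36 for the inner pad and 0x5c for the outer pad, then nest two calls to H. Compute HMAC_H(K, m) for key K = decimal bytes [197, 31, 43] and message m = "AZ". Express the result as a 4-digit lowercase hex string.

Key decimal bytes [197, 31, 43] = c5 1f 2b is exactly B = 3 bytes: K' = c5 1f 2b.
K' ⊕ ipad = f3 29 1d.  K' ⊕ opad = 99 43 77.
Inner input = (K'⊕ipad) ∥ m = f3 29 1d ∥ 41 5a.
Inner hash: even-index sum = 362 mod 256 = 106; odd-index sum = 106 mod 256 = 106 → 6a 6a.
Outer input = (K'⊕opad) ∥ inner = 99 43 77 ∥ 6a 6a.
Outer hash (tag): even-index sum = 378 mod 256 = 122; odd-index sum = 173 mod 256 = 173 → 7a ad.

7aad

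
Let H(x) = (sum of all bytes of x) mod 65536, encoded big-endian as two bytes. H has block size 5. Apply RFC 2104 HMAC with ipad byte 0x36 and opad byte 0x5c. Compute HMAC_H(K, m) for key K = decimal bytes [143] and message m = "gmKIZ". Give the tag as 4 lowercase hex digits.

0299

Key decimal bytes [143] = 8f is 1 byte ≤ B = 5; zero-pad to 5 bytes: K' = 8f 00 00 00 00.
K' ⊕ ipad = b9 36 36 36 36.  K' ⊕ opad = d3 5c 5c 5c 5c.
Inner input = (K'⊕ipad) ∥ m = b9 36 36 36 36 ∥ 67 6d 4b 49 5a.
Inner hash: sum = 185+54+54+54+54+103+109+75+73+90 = 851 → 03 53.
Outer input = (K'⊕opad) ∥ inner = d3 5c 5c 5c 5c ∥ 03 53.
Outer hash (tag): sum = 211+92+92+92+92+3+83 = 665 → 02 99.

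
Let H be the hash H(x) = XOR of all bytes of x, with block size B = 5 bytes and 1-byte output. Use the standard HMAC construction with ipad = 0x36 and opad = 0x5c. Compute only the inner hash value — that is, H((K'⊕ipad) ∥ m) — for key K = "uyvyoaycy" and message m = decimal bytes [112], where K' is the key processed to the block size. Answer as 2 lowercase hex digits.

Key "uyvyoaycy" = 75 79 76 79 6f 61 79 63 79 is 9 bytes > B = 5, so hash it first: H(key) = 6e, then zero-pad to 5 bytes: K' = 6e 00 00 00 00.
K' ⊕ ipad = 58 36 36 36 36.
Inner input = 58 36 36 36 36 ∥ 70.
Inner hash: XOR 58⊕36⊕36⊕36⊕36⊕70 = 28.

28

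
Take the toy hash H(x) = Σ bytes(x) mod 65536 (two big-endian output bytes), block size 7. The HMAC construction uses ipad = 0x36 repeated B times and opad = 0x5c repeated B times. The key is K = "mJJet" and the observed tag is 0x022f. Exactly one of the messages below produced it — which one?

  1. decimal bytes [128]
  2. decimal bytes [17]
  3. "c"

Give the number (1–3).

Key "mJJet" = 6d 4a 4a 65 74 is 5 bytes ≤ B = 7; zero-pad to 7 bytes: K' = 6d 4a 4a 65 74 00 00.
K' ⊕ ipad = 5b 7c 7c 53 42 36 36; K' ⊕ opad = 31 16 16 39 28 5c 5c.
m1: inner = H(5b 7c 7c 53 42 36 36 80) = 02 d4; tag = H(31 16 16 39 28 5c 5c 02 d4) = 024c
m2: inner = H(5b 7c 7c 53 42 36 36 11) = 02 65; tag = H(31 16 16 39 28 5c 5c 02 65) = 01dd
m3: inner = H(5b 7c 7c 53 42 36 36 63) = 02 b7; tag = H(31 16 16 39 28 5c 5c 02 b7) = 022f ← matches

3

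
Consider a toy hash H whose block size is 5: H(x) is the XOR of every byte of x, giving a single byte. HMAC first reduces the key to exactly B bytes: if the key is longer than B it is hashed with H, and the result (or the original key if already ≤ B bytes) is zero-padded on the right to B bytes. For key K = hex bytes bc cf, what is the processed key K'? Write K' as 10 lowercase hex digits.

bccf000000

Key hex bytes bc cf is 2 bytes ≤ B = 5; zero-pad to 5 bytes: K' = bc cf 00 00 00.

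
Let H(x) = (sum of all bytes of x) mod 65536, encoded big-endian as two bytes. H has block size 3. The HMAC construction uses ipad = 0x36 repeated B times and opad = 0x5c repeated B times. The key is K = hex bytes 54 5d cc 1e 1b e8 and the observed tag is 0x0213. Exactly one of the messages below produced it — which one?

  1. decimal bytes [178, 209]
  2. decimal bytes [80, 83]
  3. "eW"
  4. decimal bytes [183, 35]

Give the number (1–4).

Key hex bytes 54 5d cc 1e 1b e8 is 6 bytes > B = 3, so hash it first: H(key) = 02 9e, then zero-pad to 3 bytes: K' = 02 9e 00.
K' ⊕ ipad = 34 a8 36; K' ⊕ opad = 5e c2 5c.
m1: inner = H(34 a8 36 b2 d1) = 02 95; tag = H(5e c2 5c 02 95) = 0213 ← matches
m2: inner = H(34 a8 36 50 53) = 01 b5; tag = H(5e c2 5c 01 b5) = 0232
m3: inner = H(34 a8 36 65 57) = 01 ce; tag = H(5e c2 5c 01 ce) = 024b
m4: inner = H(34 a8 36 b7 23) = 01 ec; tag = H(5e c2 5c 01 ec) = 0269

1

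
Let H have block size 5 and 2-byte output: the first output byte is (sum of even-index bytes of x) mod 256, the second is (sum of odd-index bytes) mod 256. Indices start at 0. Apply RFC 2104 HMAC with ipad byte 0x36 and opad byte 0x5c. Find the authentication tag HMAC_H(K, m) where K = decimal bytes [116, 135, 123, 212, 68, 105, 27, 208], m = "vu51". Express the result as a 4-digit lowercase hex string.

Key decimal bytes [116, 135, 123, 212, 68, 105, 27, 208] = 74 87 7b d4 44 69 1b d0 is 8 bytes > B = 5, so hash it first: H(key) = 4e 94, then zero-pad to 5 bytes: K' = 4e 94 00 00 00.
K' ⊕ ipad = 78 a2 36 36 36.  K' ⊕ opad = 12 c8 5c 5c 5c.
Inner input = (K'⊕ipad) ∥ m = 78 a2 36 36 36 ∥ 76 75 35 31.
Inner hash: even-index sum = 394 mod 256 = 138; odd-index sum = 387 mod 256 = 131 → 8a 83.
Outer input = (K'⊕opad) ∥ inner = 12 c8 5c 5c 5c ∥ 8a 83.
Outer hash (tag): even-index sum = 333 mod 256 = 77; odd-index sum = 430 mod 256 = 174 → 4d ae.

4dae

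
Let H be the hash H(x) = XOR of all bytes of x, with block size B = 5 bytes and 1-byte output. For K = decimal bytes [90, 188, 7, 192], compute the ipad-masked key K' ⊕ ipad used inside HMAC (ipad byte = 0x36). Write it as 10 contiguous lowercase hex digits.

Key decimal bytes [90, 188, 7, 192] = 5a bc 07 c0 is 4 bytes ≤ B = 5; zero-pad to 5 bytes: K' = 5a bc 07 c0 00.
XOR each byte with 0x36: 5a⊕36=6c, bc⊕36=8a, 07⊕36=31, c0⊕36=f6, 00⊕36=36.

6c8a31f636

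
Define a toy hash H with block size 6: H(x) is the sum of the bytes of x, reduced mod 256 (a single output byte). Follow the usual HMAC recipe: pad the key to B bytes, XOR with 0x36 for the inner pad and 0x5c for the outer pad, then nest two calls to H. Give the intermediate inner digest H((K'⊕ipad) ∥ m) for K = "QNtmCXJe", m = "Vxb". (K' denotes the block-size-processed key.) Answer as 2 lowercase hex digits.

3a

Key "QNtmCXJe" = 51 4e 74 6d 43 58 4a 65 is 8 bytes > B = 6, so hash it first: H(key) = ca, then zero-pad to 6 bytes: K' = ca 00 00 00 00 00.
K' ⊕ ipad = fc 36 36 36 36 36.
Inner input = fc 36 36 36 36 36 ∥ 56 78 62.
Inner hash: sum = 252+54+54+54+54+54+86+120+98 = 826; mod 256 = 58 → 3a.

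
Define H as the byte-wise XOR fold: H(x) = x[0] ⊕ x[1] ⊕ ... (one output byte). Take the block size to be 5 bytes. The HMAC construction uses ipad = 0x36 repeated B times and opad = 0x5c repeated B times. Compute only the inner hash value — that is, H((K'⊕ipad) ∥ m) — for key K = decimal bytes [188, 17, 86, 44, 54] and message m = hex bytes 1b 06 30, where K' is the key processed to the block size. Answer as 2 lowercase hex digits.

fa

Key decimal bytes [188, 17, 86, 44, 54] = bc 11 56 2c 36 is exactly B = 5 bytes: K' = bc 11 56 2c 36.
K' ⊕ ipad = 8a 27 60 1a 00.
Inner input = 8a 27 60 1a 00 ∥ 1b 06 30.
Inner hash: XOR 8a⊕27⊕60⊕1a⊕00⊕1b⊕06⊕30 = fa.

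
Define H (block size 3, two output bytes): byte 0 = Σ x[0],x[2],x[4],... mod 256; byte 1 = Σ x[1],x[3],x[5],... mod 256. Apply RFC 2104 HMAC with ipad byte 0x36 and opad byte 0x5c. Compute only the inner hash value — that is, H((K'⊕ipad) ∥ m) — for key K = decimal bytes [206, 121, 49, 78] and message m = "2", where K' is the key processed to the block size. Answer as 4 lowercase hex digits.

Key decimal bytes [206, 121, 49, 78] = ce 79 31 4e is 4 bytes > B = 3, so hash it first: H(key) = ff c7, then zero-pad to 3 bytes: K' = ff c7 00.
K' ⊕ ipad = c9 f1 36.
Inner input = c9 f1 36 ∥ 32.
Inner hash: even-index sum = 255 mod 256 = 255; odd-index sum = 291 mod 256 = 35 → ff 23.

ff23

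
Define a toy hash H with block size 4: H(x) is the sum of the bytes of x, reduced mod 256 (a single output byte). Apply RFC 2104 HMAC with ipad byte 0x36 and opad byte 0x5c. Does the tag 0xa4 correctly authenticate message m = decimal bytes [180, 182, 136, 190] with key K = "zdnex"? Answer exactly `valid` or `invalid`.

invalid

Key "zdnex" = 7a 64 6e 65 78 is 5 bytes > B = 4, so hash it first: H(key) = 29, then zero-pad to 4 bytes: K' = 29 00 00 00.
K' ⊕ ipad = 1f 36 36 36; K' ⊕ opad = 75 5c 5c 5c.
Inner hash: sum = 31+54+54+54+180+182+136+190 = 881; mod 256 = 113 → 71.
Outer hash (recomputed tag): sum = 117+92+92+92+113 = 506; mod 256 = 250 → fa.
Recomputed tag = fa; claimed = a4 → mismatch.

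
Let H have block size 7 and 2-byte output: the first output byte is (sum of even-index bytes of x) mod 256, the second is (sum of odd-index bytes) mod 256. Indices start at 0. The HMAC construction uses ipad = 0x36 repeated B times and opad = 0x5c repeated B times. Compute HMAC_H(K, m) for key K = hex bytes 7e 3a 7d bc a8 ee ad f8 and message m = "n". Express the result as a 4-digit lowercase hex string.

e440

Key hex bytes 7e 3a 7d bc a8 ee ad f8 is 8 bytes > B = 7, so hash it first: H(key) = 50 dc, then zero-pad to 7 bytes: K' = 50 dc 00 00 00 00 00.
K' ⊕ ipad = 66 ea 36 36 36 36 36.  K' ⊕ opad = 0c 80 5c 5c 5c 5c 5c.
Inner input = (K'⊕ipad) ∥ m = 66 ea 36 36 36 36 36 ∥ 6e.
Inner hash: even-index sum = 264 mod 256 = 8; odd-index sum = 452 mod 256 = 196 → 08 c4.
Outer input = (K'⊕opad) ∥ inner = 0c 80 5c 5c 5c 5c 5c ∥ 08 c4.
Outer hash (tag): even-index sum = 484 mod 256 = 228; odd-index sum = 320 mod 256 = 64 → e4 40.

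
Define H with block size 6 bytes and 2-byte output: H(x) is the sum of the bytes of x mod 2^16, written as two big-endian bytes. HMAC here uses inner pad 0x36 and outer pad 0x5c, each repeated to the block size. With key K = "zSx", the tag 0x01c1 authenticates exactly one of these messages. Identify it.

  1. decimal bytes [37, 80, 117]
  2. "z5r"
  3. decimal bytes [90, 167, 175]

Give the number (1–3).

3

Key "zSx" = 7a 53 78 is 3 bytes ≤ B = 6; zero-pad to 6 bytes: K' = 7a 53 78 00 00 00.
K' ⊕ ipad = 4c 65 4e 36 36 36; K' ⊕ opad = 26 0f 24 5c 5c 5c.
m1: inner = H(4c 65 4e 36 36 36 25 50 75) = 02 8b; tag = H(26 0f 24 5c 5c 5c 02 8b) = 01fa
m2: inner = H(4c 65 4e 36 36 36 7a 35 72) = 02 c2; tag = H(26 0f 24 5c 5c 5c 02 c2) = 0231
m3: inner = H(4c 65 4e 36 36 36 5a a7 af) = 03 51; tag = H(26 0f 24 5c 5c 5c 03 51) = 01c1 ← matches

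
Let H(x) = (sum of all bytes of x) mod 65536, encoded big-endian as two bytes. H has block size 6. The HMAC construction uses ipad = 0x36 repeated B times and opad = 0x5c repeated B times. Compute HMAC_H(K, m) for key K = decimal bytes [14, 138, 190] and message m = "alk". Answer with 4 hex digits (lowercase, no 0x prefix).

Key decimal bytes [14, 138, 190] = 0e 8a be is 3 bytes ≤ B = 6; zero-pad to 6 bytes: K' = 0e 8a be 00 00 00.
K' ⊕ ipad = 38 bc 88 36 36 36.  K' ⊕ opad = 52 d6 e2 5c 5c 5c.
Inner input = (K'⊕ipad) ∥ m = 38 bc 88 36 36 36 ∥ 61 6c 6b.
Inner hash: sum = 56+188+136+54+54+54+97+108+107 = 854 → 03 56.
Outer input = (K'⊕opad) ∥ inner = 52 d6 e2 5c 5c 5c ∥ 03 56.
Outer hash (tag): sum = 82+214+226+92+92+92+3+86 = 887 → 03 77.

0377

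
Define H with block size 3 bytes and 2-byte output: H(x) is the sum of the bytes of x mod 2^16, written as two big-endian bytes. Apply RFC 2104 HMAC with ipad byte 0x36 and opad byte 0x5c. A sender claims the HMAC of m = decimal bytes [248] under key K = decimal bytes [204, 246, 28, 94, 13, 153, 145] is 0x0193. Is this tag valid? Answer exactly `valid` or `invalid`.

Key decimal bytes [204, 246, 28, 94, 13, 153, 145] = cc f6 1c 5e 0d 99 91 is 7 bytes > B = 3, so hash it first: H(key) = 03 73, then zero-pad to 3 bytes: K' = 03 73 00.
K' ⊕ ipad = 35 45 36; K' ⊕ opad = 5f 2f 5c.
Inner hash: sum = 53+69+54+248 = 424 → 01 a8.
Outer hash (recomputed tag): sum = 95+47+92+1+168 = 403 → 01 93.
Recomputed tag = 0193; claimed = 0193 → match.

valid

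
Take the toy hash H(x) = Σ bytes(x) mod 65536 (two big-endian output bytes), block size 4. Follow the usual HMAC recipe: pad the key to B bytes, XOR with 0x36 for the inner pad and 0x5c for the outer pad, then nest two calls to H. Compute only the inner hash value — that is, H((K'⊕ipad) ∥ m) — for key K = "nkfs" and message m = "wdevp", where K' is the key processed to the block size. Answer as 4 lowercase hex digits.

0370

Key "nkfs" = 6e 6b 66 73 is exactly B = 4 bytes: K' = 6e 6b 66 73.
K' ⊕ ipad = 58 5d 50 45.
Inner input = 58 5d 50 45 ∥ 77 64 65 76 70.
Inner hash: sum = 88+93+80+69+119+100+101+118+112 = 880 → 03 70.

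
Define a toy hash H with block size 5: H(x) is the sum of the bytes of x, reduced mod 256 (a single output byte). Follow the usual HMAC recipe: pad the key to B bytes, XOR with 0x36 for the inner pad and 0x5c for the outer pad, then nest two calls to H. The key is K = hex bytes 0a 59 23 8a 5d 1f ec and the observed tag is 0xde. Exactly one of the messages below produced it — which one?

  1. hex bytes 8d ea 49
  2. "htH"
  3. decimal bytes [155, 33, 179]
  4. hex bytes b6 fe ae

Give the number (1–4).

Key hex bytes 0a 59 23 8a 5d 1f ec is 7 bytes > B = 5, so hash it first: H(key) = 78, then zero-pad to 5 bytes: K' = 78 00 00 00 00.
K' ⊕ ipad = 4e 36 36 36 36; K' ⊕ opad = 24 5c 5c 5c 5c.
m1: inner = H(4e 36 36 36 36 8d ea 49) = e6; tag = H(24 5c 5c 5c 5c e6) = 7a
m2: inner = H(4e 36 36 36 36 68 74 48) = 4a; tag = H(24 5c 5c 5c 5c 4a) = de ← matches
m3: inner = H(4e 36 36 36 36 9b 21 b3) = 95; tag = H(24 5c 5c 5c 5c 95) = 29
m4: inner = H(4e 36 36 36 36 b6 fe ae) = 88; tag = H(24 5c 5c 5c 5c 88) = 1c

2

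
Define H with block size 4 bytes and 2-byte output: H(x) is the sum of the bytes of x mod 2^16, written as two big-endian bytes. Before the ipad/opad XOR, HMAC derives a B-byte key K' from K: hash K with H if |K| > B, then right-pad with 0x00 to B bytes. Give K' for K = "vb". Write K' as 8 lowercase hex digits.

Key "vb" = 76 62 is 2 bytes ≤ B = 4; zero-pad to 4 bytes: K' = 76 62 00 00.

76620000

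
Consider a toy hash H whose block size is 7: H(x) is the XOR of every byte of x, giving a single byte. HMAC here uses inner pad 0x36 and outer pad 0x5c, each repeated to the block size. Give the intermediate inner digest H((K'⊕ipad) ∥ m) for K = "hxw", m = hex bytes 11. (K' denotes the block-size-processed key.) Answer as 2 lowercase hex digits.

40

Key "hxw" = 68 78 77 is 3 bytes ≤ B = 7; zero-pad to 7 bytes: K' = 68 78 77 00 00 00 00.
K' ⊕ ipad = 5e 4e 41 36 36 36 36.
Inner input = 5e 4e 41 36 36 36 36 ∥ 11.
Inner hash: XOR 5e⊕4e⊕41⊕36⊕36⊕36⊕36⊕11 = 40.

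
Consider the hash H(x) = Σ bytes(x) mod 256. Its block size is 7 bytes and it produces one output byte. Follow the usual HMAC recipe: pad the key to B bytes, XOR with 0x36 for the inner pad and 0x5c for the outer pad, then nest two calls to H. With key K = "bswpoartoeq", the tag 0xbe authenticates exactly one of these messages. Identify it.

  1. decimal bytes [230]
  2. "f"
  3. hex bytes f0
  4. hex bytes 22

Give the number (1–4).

1

Key "bswpoartoeq" = 62 73 77 70 6f 61 72 74 6f 65 71 is 11 bytes > B = 7, so hash it first: H(key) = b7, then zero-pad to 7 bytes: K' = b7 00 00 00 00 00 00.
K' ⊕ ipad = 81 36 36 36 36 36 36; K' ⊕ opad = eb 5c 5c 5c 5c 5c 5c.
m1: inner = H(81 36 36 36 36 36 36 e6) = ab; tag = H(eb 5c 5c 5c 5c 5c 5c ab) = be ← matches
m2: inner = H(81 36 36 36 36 36 36 66) = 2b; tag = H(eb 5c 5c 5c 5c 5c 5c 2b) = 3e
m3: inner = H(81 36 36 36 36 36 36 f0) = b5; tag = H(eb 5c 5c 5c 5c 5c 5c b5) = c8
m4: inner = H(81 36 36 36 36 36 36 22) = e7; tag = H(eb 5c 5c 5c 5c 5c 5c e7) = fa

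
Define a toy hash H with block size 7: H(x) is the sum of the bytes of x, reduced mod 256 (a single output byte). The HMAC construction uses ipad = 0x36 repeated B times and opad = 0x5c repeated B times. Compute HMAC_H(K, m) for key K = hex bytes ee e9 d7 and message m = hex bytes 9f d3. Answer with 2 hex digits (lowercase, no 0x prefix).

44

Key hex bytes ee e9 d7 is 3 bytes ≤ B = 7; zero-pad to 7 bytes: K' = ee e9 d7 00 00 00 00.
K' ⊕ ipad = d8 df e1 36 36 36 36.  K' ⊕ opad = b2 b5 8b 5c 5c 5c 5c.
Inner input = (K'⊕ipad) ∥ m = d8 df e1 36 36 36 36 ∥ 9f d3.
Inner hash: sum = 216+223+225+54+54+54+54+159+211 = 1250; mod 256 = 226 → e2.
Outer input = (K'⊕opad) ∥ inner = b2 b5 8b 5c 5c 5c 5c ∥ e2.
Outer hash (tag): sum = 178+181+139+92+92+92+92+226 = 1092; mod 256 = 68 → 44.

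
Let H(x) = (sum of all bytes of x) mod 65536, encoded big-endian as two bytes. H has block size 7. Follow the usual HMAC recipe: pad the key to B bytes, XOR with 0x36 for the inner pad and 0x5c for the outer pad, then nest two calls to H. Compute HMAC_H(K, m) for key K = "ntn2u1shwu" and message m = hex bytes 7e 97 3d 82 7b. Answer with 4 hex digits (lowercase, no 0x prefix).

034d

Key "ntn2u1shwu" = 6e 74 6e 32 75 31 73 68 77 75 is 10 bytes > B = 7, so hash it first: H(key) = 03 ef, then zero-pad to 7 bytes: K' = 03 ef 00 00 00 00 00.
K' ⊕ ipad = 35 d9 36 36 36 36 36.  K' ⊕ opad = 5f b3 5c 5c 5c 5c 5c.
Inner input = (K'⊕ipad) ∥ m = 35 d9 36 36 36 36 36 ∥ 7e 97 3d 82 7b.
Inner hash: sum = 53+217+54+54+54+54+54+126+151+61+130+123 = 1131 → 04 6b.
Outer input = (K'⊕opad) ∥ inner = 5f b3 5c 5c 5c 5c 5c ∥ 04 6b.
Outer hash (tag): sum = 95+179+92+92+92+92+92+4+107 = 845 → 03 4d.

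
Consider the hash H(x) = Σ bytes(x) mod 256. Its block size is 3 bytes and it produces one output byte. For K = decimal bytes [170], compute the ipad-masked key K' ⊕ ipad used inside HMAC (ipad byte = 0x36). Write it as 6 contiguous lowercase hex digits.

Key decimal bytes [170] = aa is 1 byte ≤ B = 3; zero-pad to 3 bytes: K' = aa 00 00.
XOR each byte with 0x36: aa⊕36=9c, 00⊕36=36, 00⊕36=36.

9c3636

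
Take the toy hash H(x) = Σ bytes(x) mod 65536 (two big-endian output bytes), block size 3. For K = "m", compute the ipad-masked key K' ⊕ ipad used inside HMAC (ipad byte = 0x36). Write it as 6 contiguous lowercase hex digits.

Key "m" = 6d is 1 byte ≤ B = 3; zero-pad to 3 bytes: K' = 6d 00 00.
XOR each byte with 0x36: 6d⊕36=5b, 00⊕36=36, 00⊕36=36.

5b3636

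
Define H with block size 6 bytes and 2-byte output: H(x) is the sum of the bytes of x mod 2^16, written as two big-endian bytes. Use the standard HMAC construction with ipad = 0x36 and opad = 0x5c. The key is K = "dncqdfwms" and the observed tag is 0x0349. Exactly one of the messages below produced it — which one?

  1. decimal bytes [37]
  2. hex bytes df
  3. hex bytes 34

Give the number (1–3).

Key "dncqdfwms" = 64 6e 63 71 64 66 77 6d 73 is 9 bytes > B = 6, so hash it first: H(key) = 03 c7, then zero-pad to 6 bytes: K' = 03 c7 00 00 00 00.
K' ⊕ ipad = 35 f1 36 36 36 36; K' ⊕ opad = 5f 9b 5c 5c 5c 5c.
m1: inner = H(35 f1 36 36 36 36 25) = 02 23; tag = H(5f 9b 5c 5c 5c 5c 02 23) = 028f
m2: inner = H(35 f1 36 36 36 36 df) = 02 dd; tag = H(5f 9b 5c 5c 5c 5c 02 dd) = 0349 ← matches
m3: inner = H(35 f1 36 36 36 36 34) = 02 32; tag = H(5f 9b 5c 5c 5c 5c 02 32) = 029e

2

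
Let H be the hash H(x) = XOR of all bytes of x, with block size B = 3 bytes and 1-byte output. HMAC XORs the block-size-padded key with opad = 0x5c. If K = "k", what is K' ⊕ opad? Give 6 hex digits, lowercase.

375c5c

Key "k" = 6b is 1 byte ≤ B = 3; zero-pad to 3 bytes: K' = 6b 00 00.
XOR each byte with 0x5c: 6b⊕5c=37, 00⊕5c=5c, 00⊕5c=5c.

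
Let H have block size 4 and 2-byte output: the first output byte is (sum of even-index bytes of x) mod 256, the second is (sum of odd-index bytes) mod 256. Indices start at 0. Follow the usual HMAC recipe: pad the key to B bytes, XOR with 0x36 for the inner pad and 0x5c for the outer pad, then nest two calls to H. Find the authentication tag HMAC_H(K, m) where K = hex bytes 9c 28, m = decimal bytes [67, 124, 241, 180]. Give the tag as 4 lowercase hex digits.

Key hex bytes 9c 28 is 2 bytes ≤ B = 4; zero-pad to 4 bytes: K' = 9c 28 00 00.
K' ⊕ ipad = aa 1e 36 36.  K' ⊕ opad = c0 74 5c 5c.
Inner input = (K'⊕ipad) ∥ m = aa 1e 36 36 ∥ 43 7c f1 b4.
Inner hash: even-index sum = 532 mod 256 = 20; odd-index sum = 388 mod 256 = 132 → 14 84.
Outer input = (K'⊕opad) ∥ inner = c0 74 5c 5c ∥ 14 84.
Outer hash (tag): even-index sum = 304 mod 256 = 48; odd-index sum = 340 mod 256 = 84 → 30 54.

3054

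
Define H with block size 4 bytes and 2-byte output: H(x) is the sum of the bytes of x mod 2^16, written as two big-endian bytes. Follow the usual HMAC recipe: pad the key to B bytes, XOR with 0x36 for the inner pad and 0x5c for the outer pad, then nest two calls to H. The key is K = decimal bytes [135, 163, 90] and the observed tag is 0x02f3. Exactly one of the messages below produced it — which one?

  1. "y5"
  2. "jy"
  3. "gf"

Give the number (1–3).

Key decimal bytes [135, 163, 90] = 87 a3 5a is 3 bytes ≤ B = 4; zero-pad to 4 bytes: K' = 87 a3 5a 00.
K' ⊕ ipad = b1 95 6c 36; K' ⊕ opad = db ff 06 5c.
m1: inner = H(b1 95 6c 36 79 35) = 02 96; tag = H(db ff 06 5c 02 96) = 02d4
m2: inner = H(b1 95 6c 36 6a 79) = 02 cb; tag = H(db ff 06 5c 02 cb) = 0309
m3: inner = H(b1 95 6c 36 67 66) = 02 b5; tag = H(db ff 06 5c 02 b5) = 02f3 ← matches

3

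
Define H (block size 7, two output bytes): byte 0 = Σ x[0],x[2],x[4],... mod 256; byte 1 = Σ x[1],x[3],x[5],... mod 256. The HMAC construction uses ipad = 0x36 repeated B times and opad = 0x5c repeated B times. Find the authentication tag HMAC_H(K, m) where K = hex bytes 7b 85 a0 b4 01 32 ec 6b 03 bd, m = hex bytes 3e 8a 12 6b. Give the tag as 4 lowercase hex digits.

Key hex bytes 7b 85 a0 b4 01 32 ec 6b 03 bd is 10 bytes > B = 7, so hash it first: H(key) = 0b 93, then zero-pad to 7 bytes: K' = 0b 93 00 00 00 00 00.
K' ⊕ ipad = 3d a5 36 36 36 36 36.  K' ⊕ opad = 57 cf 5c 5c 5c 5c 5c.
Inner input = (K'⊕ipad) ∥ m = 3d a5 36 36 36 36 36 ∥ 3e 8a 12 6b.
Inner hash: even-index sum = 468 mod 256 = 212; odd-index sum = 353 mod 256 = 97 → d4 61.
Outer input = (K'⊕opad) ∥ inner = 57 cf 5c 5c 5c 5c 5c ∥ d4 61.
Outer hash (tag): even-index sum = 460 mod 256 = 204; odd-index sum = 603 mod 256 = 91 → cc 5b.

cc5b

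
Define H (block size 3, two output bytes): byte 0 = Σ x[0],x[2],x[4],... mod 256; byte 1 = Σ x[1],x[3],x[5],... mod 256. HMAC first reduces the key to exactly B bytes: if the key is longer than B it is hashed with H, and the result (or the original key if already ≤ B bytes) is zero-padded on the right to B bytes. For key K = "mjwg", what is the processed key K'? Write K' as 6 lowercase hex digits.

e4d100

|K| = 4 > B = 3, so first hash the key.
H(K): even-index sum = 228 mod 256 = 228; odd-index sum = 209 mod 256 = 209 → e4 d1.
Zero-pad H(K) = e4 d1 to 3 bytes: K' = e4 d1 00.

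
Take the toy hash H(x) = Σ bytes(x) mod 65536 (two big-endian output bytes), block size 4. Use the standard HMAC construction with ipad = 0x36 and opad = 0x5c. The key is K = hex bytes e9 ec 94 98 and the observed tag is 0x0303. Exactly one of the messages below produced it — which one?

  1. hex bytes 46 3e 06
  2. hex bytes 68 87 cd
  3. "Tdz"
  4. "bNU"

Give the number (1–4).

Key hex bytes e9 ec 94 98 is exactly B = 4 bytes: K' = e9 ec 94 98.
K' ⊕ ipad = df da a2 ae; K' ⊕ opad = b5 b0 c8 c4.
m1: inner = H(df da a2 ae 46 3e 06) = 03 93; tag = H(b5 b0 c8 c4 03 93) = 0387
m2: inner = H(df da a2 ae 68 87 cd) = 04 c5; tag = H(b5 b0 c8 c4 04 c5) = 03ba
m3: inner = H(df da a2 ae 54 64 7a) = 04 3b; tag = H(b5 b0 c8 c4 04 3b) = 0330
m4: inner = H(df da a2 ae 62 4e 55) = 04 0e; tag = H(b5 b0 c8 c4 04 0e) = 0303 ← matches

4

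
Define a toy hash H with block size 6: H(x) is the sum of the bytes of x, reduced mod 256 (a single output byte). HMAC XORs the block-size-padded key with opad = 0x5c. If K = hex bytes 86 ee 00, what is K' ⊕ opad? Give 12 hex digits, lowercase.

Key hex bytes 86 ee 00 is 3 bytes ≤ B = 6; zero-pad to 6 bytes: K' = 86 ee 00 00 00 00.
XOR each byte with 0x5c: 86⊕5c=da, ee⊕5c=b2, 00⊕5c=5c, 00⊕5c=5c, 00⊕5c=5c, 00⊕5c=5c.

dab25c5c5c5c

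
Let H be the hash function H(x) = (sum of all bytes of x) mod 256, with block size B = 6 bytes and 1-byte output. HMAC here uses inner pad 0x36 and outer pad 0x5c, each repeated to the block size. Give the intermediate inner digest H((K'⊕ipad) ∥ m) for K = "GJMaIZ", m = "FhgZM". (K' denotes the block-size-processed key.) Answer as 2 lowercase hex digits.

Key "GJMaIZ" = 47 4a 4d 61 49 5a is exactly B = 6 bytes: K' = 47 4a 4d 61 49 5a.
K' ⊕ ipad = 71 7c 7b 57 7f 6c.
Inner input = 71 7c 7b 57 7f 6c ∥ 46 68 67 5a 4d.
Inner hash: sum = 113+124+123+87+127+108+70+104+103+90+77 = 1126; mod 256 = 102 → 66.

66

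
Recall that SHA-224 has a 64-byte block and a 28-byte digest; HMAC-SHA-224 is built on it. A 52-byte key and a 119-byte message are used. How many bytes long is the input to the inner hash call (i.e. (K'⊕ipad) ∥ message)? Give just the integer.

183

Key is 52 ≤ 64 bytes, zero-padded: |K'| = 64.
Inner input = (K'⊕ipad) ∥ m → 64 + 119 = 183 bytes.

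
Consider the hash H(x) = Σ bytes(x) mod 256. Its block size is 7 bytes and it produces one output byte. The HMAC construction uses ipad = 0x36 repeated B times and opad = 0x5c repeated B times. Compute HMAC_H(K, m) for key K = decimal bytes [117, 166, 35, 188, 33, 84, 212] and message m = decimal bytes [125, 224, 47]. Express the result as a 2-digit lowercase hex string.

e8

Key decimal bytes [117, 166, 35, 188, 33, 84, 212] = 75 a6 23 bc 21 54 d4 is exactly B = 7 bytes: K' = 75 a6 23 bc 21 54 d4.
K' ⊕ ipad = 43 90 15 8a 17 62 e2.  K' ⊕ opad = 29 fa 7f e0 7d 08 88.
Inner input = (K'⊕ipad) ∥ m = 43 90 15 8a 17 62 e2 ∥ 7d e0 2f.
Inner hash: sum = 67+144+21+138+23+98+226+125+224+47 = 1113; mod 256 = 89 → 59.
Outer input = (K'⊕opad) ∥ inner = 29 fa 7f e0 7d 08 88 ∥ 59.
Outer hash (tag): sum = 41+250+127+224+125+8+136+89 = 1000; mod 256 = 232 → e8.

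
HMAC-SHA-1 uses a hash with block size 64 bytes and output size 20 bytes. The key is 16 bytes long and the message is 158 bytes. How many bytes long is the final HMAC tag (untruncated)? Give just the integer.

The tag is one SHA-1 digest: 20 bytes.

20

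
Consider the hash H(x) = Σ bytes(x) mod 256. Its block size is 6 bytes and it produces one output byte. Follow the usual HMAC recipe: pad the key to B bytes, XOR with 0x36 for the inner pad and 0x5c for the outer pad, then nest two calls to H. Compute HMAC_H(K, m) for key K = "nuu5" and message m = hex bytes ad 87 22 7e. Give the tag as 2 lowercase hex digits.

Key "nuu5" = 6e 75 75 35 is 4 bytes ≤ B = 6; zero-pad to 6 bytes: K' = 6e 75 75 35 00 00.
K' ⊕ ipad = 58 43 43 03 36 36.  K' ⊕ opad = 32 29 29 69 5c 5c.
Inner input = (K'⊕ipad) ∥ m = 58 43 43 03 36 36 ∥ ad 87 22 7e.
Inner hash: sum = 88+67+67+3+54+54+173+135+34+126 = 801; mod 256 = 33 → 21.
Outer input = (K'⊕opad) ∥ inner = 32 29 29 69 5c 5c ∥ 21.
Outer hash (tag): sum = 50+41+41+105+92+92+33 = 454; mod 256 = 198 → c6.

c6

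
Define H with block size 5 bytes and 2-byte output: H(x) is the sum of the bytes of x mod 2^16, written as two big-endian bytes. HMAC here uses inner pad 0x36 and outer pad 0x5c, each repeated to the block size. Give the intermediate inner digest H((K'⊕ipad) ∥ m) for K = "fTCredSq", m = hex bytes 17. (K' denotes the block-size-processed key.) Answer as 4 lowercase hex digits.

Key "fTCredSq" = 66 54 43 72 65 64 53 71 is 8 bytes > B = 5, so hash it first: H(key) = 02 fc, then zero-pad to 5 bytes: K' = 02 fc 00 00 00.
K' ⊕ ipad = 34 ca 36 36 36.
Inner input = 34 ca 36 36 36 ∥ 17.
Inner hash: sum = 52+202+54+54+54+23 = 439 → 01 b7.

01b7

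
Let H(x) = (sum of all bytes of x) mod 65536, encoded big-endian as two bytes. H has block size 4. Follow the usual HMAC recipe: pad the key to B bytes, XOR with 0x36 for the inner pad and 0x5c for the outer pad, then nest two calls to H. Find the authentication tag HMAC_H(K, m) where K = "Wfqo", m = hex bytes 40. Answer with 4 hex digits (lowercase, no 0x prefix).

Key "Wfqo" = 57 66 71 6f is exactly B = 4 bytes: K' = 57 66 71 6f.
K' ⊕ ipad = 61 50 47 59.  K' ⊕ opad = 0b 3a 2d 33.
Inner input = (K'⊕ipad) ∥ m = 61 50 47 59 ∥ 40.
Inner hash: sum = 97+80+71+89+64 = 401 → 01 91.
Outer input = (K'⊕opad) ∥ inner = 0b 3a 2d 33 ∥ 01 91.
Outer hash (tag): sum = 11+58+45+51+1+145 = 311 → 01 37.

0137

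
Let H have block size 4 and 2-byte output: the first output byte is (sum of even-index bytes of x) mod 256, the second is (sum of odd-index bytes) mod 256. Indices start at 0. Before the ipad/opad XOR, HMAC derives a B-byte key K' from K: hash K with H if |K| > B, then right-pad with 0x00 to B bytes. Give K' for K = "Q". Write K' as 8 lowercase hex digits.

51000000

Key "Q" = 51 is 1 byte ≤ B = 4; zero-pad to 4 bytes: K' = 51 00 00 00.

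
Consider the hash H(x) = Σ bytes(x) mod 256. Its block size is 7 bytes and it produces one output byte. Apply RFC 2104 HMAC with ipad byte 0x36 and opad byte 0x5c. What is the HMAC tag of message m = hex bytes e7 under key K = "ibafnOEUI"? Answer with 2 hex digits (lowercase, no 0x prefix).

c5

Key "ibafnOEUI" = 69 62 61 66 6e 4f 45 55 49 is 9 bytes > B = 7, so hash it first: H(key) = 32, then zero-pad to 7 bytes: K' = 32 00 00 00 00 00 00.
K' ⊕ ipad = 04 36 36 36 36 36 36.  K' ⊕ opad = 6e 5c 5c 5c 5c 5c 5c.
Inner input = (K'⊕ipad) ∥ m = 04 36 36 36 36 36 36 ∥ e7.
Inner hash: sum = 4+54+54+54+54+54+54+231 = 559; mod 256 = 47 → 2f.
Outer input = (K'⊕opad) ∥ inner = 6e 5c 5c 5c 5c 5c 5c ∥ 2f.
Outer hash (tag): sum = 110+92+92+92+92+92+92+47 = 709; mod 256 = 197 → c5.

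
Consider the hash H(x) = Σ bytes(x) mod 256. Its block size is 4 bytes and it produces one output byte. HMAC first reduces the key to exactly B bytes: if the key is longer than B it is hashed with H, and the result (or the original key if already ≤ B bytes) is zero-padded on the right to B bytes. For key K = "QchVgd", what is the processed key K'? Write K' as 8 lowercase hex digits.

3d000000

|K| = 6 > B = 4, so first hash the key.
H(K): sum = 81+99+104+86+103+100 = 573; mod 256 = 61 → 3d.
Zero-pad H(K) = 3d to 4 bytes: K' = 3d 00 00 00.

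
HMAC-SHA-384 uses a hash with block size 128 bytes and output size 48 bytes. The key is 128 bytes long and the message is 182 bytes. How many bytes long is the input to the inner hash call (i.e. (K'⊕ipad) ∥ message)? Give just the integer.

310

Key is 128 ≤ 128 bytes, zero-padded: |K'| = 128.
Inner input = (K'⊕ipad) ∥ m → 128 + 182 = 310 bytes.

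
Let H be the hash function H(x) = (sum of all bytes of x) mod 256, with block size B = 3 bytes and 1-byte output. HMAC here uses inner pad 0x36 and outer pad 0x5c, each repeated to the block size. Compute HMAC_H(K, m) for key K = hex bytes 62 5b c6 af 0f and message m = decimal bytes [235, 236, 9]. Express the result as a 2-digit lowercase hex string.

98

Key hex bytes 62 5b c6 af 0f is 5 bytes > B = 3, so hash it first: H(key) = 41, then zero-pad to 3 bytes: K' = 41 00 00.
K' ⊕ ipad = 77 36 36.  K' ⊕ opad = 1d 5c 5c.
Inner input = (K'⊕ipad) ∥ m = 77 36 36 ∥ eb ec 09.
Inner hash: sum = 119+54+54+235+236+9 = 707; mod 256 = 195 → c3.
Outer input = (K'⊕opad) ∥ inner = 1d 5c 5c ∥ c3.
Outer hash (tag): sum = 29+92+92+195 = 408; mod 256 = 152 → 98.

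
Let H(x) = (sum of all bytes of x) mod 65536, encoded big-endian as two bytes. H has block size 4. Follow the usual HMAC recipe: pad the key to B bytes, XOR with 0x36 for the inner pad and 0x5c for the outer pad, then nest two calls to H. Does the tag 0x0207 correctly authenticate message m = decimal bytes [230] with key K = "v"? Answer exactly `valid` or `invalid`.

valid

Key "v" = 76 is 1 byte ≤ B = 4; zero-pad to 4 bytes: K' = 76 00 00 00.
K' ⊕ ipad = 40 36 36 36; K' ⊕ opad = 2a 5c 5c 5c.
Inner hash: sum = 64+54+54+54+230 = 456 → 01 c8.
Outer hash (recomputed tag): sum = 42+92+92+92+1+200 = 519 → 02 07.
Recomputed tag = 0207; claimed = 0207 → match.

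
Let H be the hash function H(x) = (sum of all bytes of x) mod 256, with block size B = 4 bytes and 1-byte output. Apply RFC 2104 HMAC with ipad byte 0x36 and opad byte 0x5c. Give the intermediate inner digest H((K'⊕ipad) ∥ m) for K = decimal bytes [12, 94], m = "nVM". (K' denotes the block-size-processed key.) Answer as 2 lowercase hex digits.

1f

Key decimal bytes [12, 94] = 0c 5e is 2 bytes ≤ B = 4; zero-pad to 4 bytes: K' = 0c 5e 00 00.
K' ⊕ ipad = 3a 68 36 36.
Inner input = 3a 68 36 36 ∥ 6e 56 4d.
Inner hash: sum = 58+104+54+54+110+86+77 = 543; mod 256 = 31 → 1f.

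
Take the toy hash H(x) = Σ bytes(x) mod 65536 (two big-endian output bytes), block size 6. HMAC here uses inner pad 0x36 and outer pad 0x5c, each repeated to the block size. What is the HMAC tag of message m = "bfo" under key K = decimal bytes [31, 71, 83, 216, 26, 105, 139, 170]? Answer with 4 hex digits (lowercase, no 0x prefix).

Key decimal bytes [31, 71, 83, 216, 26, 105, 139, 170] = 1f 47 53 d8 1a 69 8b aa is 8 bytes > B = 6, so hash it first: H(key) = 03 49, then zero-pad to 6 bytes: K' = 03 49 00 00 00 00.
K' ⊕ ipad = 35 7f 36 36 36 36.  K' ⊕ opad = 5f 15 5c 5c 5c 5c.
Inner input = (K'⊕ipad) ∥ m = 35 7f 36 36 36 36 ∥ 62 66 6f.
Inner hash: sum = 53+127+54+54+54+54+98+102+111 = 707 → 02 c3.
Outer input = (K'⊕opad) ∥ inner = 5f 15 5c 5c 5c 5c ∥ 02 c3.
Outer hash (tag): sum = 95+21+92+92+92+92+2+195 = 681 → 02 a9.

02a9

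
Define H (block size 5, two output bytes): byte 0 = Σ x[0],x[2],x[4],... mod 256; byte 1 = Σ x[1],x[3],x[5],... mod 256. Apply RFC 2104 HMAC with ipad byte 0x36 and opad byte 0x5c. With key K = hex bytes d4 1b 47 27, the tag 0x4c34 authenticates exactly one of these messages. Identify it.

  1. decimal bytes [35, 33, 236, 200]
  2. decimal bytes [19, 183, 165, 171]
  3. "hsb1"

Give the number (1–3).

1

Key hex bytes d4 1b 47 27 is 4 bytes ≤ B = 5; zero-pad to 5 bytes: K' = d4 1b 47 27 00.
K' ⊕ ipad = e2 2d 71 11 36; K' ⊕ opad = 88 47 1b 7b 5c.
m1: inner = H(e2 2d 71 11 36 23 21 ec c8) = 72 4d; tag = H(88 47 1b 7b 5c 72 4d) = 4c34 ← matches
m2: inner = H(e2 2d 71 11 36 13 b7 a5 ab) = eb f6; tag = H(88 47 1b 7b 5c eb f6) = f5ad
m3: inner = H(e2 2d 71 11 36 68 73 62 31) = 2d 08; tag = H(88 47 1b 7b 5c 2d 08) = 07ef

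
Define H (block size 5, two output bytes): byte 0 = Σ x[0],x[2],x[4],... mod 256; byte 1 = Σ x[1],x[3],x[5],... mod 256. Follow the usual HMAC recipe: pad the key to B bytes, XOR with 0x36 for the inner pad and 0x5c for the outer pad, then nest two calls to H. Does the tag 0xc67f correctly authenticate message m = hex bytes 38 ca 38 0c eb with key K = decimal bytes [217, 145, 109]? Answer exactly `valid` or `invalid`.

Key decimal bytes [217, 145, 109] = d9 91 6d is 3 bytes ≤ B = 5; zero-pad to 5 bytes: K' = d9 91 6d 00 00.
K' ⊕ ipad = ef a7 5b 36 36; K' ⊕ opad = 85 cd 31 5c 5c.
Inner hash: even-index sum = 598 mod 256 = 86; odd-index sum = 568 mod 256 = 56 → 56 38.
Outer hash (recomputed tag): even-index sum = 330 mod 256 = 74; odd-index sum = 383 mod 256 = 127 → 4a 7f.
Recomputed tag = 4a7f; claimed = c67f → mismatch.

invalid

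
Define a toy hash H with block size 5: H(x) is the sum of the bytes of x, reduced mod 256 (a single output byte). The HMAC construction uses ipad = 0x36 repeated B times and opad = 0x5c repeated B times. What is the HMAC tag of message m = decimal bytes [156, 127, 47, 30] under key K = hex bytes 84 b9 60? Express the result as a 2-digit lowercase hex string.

1c

Key hex bytes 84 b9 60 is 3 bytes ≤ B = 5; zero-pad to 5 bytes: K' = 84 b9 60 00 00.
K' ⊕ ipad = b2 8f 56 36 36.  K' ⊕ opad = d8 e5 3c 5c 5c.
Inner input = (K'⊕ipad) ∥ m = b2 8f 56 36 36 ∥ 9c 7f 2f 1e.
Inner hash: sum = 178+143+86+54+54+156+127+47+30 = 875; mod 256 = 107 → 6b.
Outer input = (K'⊕opad) ∥ inner = d8 e5 3c 5c 5c ∥ 6b.
Outer hash (tag): sum = 216+229+60+92+92+107 = 796; mod 256 = 28 → 1c.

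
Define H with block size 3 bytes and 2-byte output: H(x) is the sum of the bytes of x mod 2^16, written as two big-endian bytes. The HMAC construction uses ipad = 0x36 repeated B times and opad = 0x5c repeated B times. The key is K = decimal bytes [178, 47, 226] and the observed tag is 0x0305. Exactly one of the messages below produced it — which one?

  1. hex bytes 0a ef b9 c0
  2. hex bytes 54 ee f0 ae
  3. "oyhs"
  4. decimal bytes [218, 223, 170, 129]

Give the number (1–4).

Key decimal bytes [178, 47, 226] = b2 2f e2 is exactly B = 3 bytes: K' = b2 2f e2.
K' ⊕ ipad = 84 19 d4; K' ⊕ opad = ee 73 be.
m1: inner = H(84 19 d4 0a ef b9 c0) = 03 e3; tag = H(ee 73 be 03 e3) = 0305 ← matches
m2: inner = H(84 19 d4 54 ee f0 ae) = 04 51; tag = H(ee 73 be 04 51) = 0274
m3: inner = H(84 19 d4 6f 79 68 73) = 03 34; tag = H(ee 73 be 03 34) = 0256
m4: inner = H(84 19 d4 da df aa 81) = 04 55; tag = H(ee 73 be 04 55) = 0278

1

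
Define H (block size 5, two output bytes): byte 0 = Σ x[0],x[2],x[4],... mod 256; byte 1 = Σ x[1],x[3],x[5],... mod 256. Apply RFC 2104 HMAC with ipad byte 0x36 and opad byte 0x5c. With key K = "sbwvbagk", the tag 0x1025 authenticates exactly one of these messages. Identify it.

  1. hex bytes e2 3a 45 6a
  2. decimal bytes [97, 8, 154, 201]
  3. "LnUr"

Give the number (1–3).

Key "sbwvbagk" = 73 62 77 76 62 61 67 6b is 8 bytes > B = 5, so hash it first: H(key) = b3 a4, then zero-pad to 5 bytes: K' = b3 a4 00 00 00.
K' ⊕ ipad = 85 92 36 36 36; K' ⊕ opad = ef f8 5c 5c 5c.
m1: inner = H(85 92 36 36 36 e2 3a 45 6a) = 95 ef; tag = H(ef f8 5c 5c 5c 95 ef) = 96e9
m2: inner = H(85 92 36 36 36 61 08 9a c9) = c2 c3; tag = H(ef f8 5c 5c 5c c2 c3) = 6a16
m3: inner = H(85 92 36 36 36 4c 6e 55 72) = d1 69; tag = H(ef f8 5c 5c 5c d1 69) = 1025 ← matches

3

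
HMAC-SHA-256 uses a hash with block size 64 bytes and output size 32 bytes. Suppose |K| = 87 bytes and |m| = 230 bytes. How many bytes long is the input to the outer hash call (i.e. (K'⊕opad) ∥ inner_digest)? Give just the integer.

Key is 87 > 64 bytes, so it is hashed to 32 bytes then zero-padded to 64: |K'| = 64.
Outer input = (K'⊕opad) ∥ H(inner) → 64 + 32 = 96 bytes.

96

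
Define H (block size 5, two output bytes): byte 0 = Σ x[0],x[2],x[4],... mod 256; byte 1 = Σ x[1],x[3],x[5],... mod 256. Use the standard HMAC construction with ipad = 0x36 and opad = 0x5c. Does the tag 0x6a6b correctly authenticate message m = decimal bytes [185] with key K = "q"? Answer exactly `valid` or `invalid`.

Key "q" = 71 is 1 byte ≤ B = 5; zero-pad to 5 bytes: K' = 71 00 00 00 00.
K' ⊕ ipad = 47 36 36 36 36; K' ⊕ opad = 2d 5c 5c 5c 5c.
Inner hash: even-index sum = 179 mod 256 = 179; odd-index sum = 293 mod 256 = 37 → b3 25.
Outer hash (recomputed tag): even-index sum = 266 mod 256 = 10; odd-index sum = 363 mod 256 = 107 → 0a 6b.
Recomputed tag = 0a6b; claimed = 6a6b → mismatch.

invalid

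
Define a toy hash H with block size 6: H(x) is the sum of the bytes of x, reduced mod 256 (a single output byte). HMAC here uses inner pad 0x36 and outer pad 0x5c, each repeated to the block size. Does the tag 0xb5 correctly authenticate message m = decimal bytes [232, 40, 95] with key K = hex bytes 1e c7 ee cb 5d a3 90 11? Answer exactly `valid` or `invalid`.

Key hex bytes 1e c7 ee cb 5d a3 90 11 is 8 bytes > B = 6, so hash it first: H(key) = 3f, then zero-pad to 6 bytes: K' = 3f 00 00 00 00 00.
K' ⊕ ipad = 09 36 36 36 36 36; K' ⊕ opad = 63 5c 5c 5c 5c 5c.
Inner hash: sum = 9+54+54+54+54+54+232+40+95 = 646; mod 256 = 134 → 86.
Outer hash (recomputed tag): sum = 99+92+92+92+92+92+134 = 693; mod 256 = 181 → b5.
Recomputed tag = b5; claimed = b5 → match.

valid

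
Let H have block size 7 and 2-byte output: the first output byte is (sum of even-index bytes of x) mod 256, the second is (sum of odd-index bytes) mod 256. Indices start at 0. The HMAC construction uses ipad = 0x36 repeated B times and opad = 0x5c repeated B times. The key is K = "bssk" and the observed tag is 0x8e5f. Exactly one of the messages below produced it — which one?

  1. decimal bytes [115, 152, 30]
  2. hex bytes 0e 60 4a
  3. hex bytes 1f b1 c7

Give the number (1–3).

1

Key "bssk" = 62 73 73 6b is 4 bytes ≤ B = 7; zero-pad to 7 bytes: K' = 62 73 73 6b 00 00 00.
K' ⊕ ipad = 54 45 45 5d 36 36 36; K' ⊕ opad = 3e 2f 2f 37 5c 5c 5c.
m1: inner = H(54 45 45 5d 36 36 36 73 98 1e) = 9d 69; tag = H(3e 2f 2f 37 5c 5c 5c 9d 69) = 8e5f ← matches
m2: inner = H(54 45 45 5d 36 36 36 0e 60 4a) = 65 30; tag = H(3e 2f 2f 37 5c 5c 5c 65 30) = 5527
m3: inner = H(54 45 45 5d 36 36 36 1f b1 c7) = b6 be; tag = H(3e 2f 2f 37 5c 5c 5c b6 be) = e378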